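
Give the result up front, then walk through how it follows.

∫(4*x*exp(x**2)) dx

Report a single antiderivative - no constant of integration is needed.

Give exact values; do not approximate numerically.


The answer is 2*exp(x**2).
Step 1. Substitute u = x**2, turning ∫(4*x*exp(x**2)) dx into ∫(2*exp(u)) du: now ∫(2*exp(u)) du.
Step 2. Evaluate the standard form: now 2*exp(u).
Step 3. Substitute back u = x**2: now 2*exp(x**2).
Answer: 2*exp(x**2).


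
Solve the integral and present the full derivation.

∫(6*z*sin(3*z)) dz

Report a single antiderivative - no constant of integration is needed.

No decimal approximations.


Step 1. Integrate ∫(6*z*sin(3*z)) dz by parts with u = z, dv = (6*sin(3*z)) dz, so v = -2*cos(3*z): now -2*z*cos(3*z) + ∫(2*cos(3*z)) dz.
Step 2. Evaluate the standard form: now -2*z*cos(3*z) + 2*sin(3*z)/3.
Answer: -2*z*cos(3*z) + 2*sin(3*z)/3.


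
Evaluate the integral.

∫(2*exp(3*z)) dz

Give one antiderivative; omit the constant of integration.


Answer: 2*exp(3*z)/3.


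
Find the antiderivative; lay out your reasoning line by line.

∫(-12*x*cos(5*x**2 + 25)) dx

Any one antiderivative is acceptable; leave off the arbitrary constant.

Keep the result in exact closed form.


Step 1. Substitute u = x**2 + 5, turning ∫(-12*x*cos(5*x**2 + 25)) dx into ∫(-6*cos(5*u)) du: now ∫(-6*cos(5*u)) du.
Step 2. Evaluate the standard form: now -6*sin(5*u)/5.
Step 3. Substitute back u = x**2 + 5: now -6*sin(5*x**2 + 25)/5.
Answer: -6*sin(5*x**2 + 25)/5.


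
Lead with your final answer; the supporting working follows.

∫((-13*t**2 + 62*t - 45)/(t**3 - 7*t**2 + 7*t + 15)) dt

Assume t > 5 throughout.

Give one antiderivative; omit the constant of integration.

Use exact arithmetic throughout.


The answer is -5*log(t - 5) - 3*log(t - 3) - 5*log(t + 1).
Step 1. Decompose ∫((-13*t**2 + 62*t - 45)/(t**3 - 7*t**2 + 7*t + 15)) dt by partial fractions, (-13*t**2 + 62*t - 45)/(t**3 - 7*t**2 + 7*t + 15) = -5/(t + 1) - 3/(t - 3) - 5/(t - 5): now ∫(-5/(t - 5)) dt + ∫(-3/(t - 3)) dt + ∫(-5/(t + 1)) dt.
Step 2. Evaluate the standard form [assuming t > -1]: now -5*log(t + 1) + ∫(-5/(t - 5)) dt + ∫(-3/(t - 3)) dt.
Step 3. Evaluate the standard form [assuming t > 3]: now -3*log(t - 3) - 5*log(t + 1) + ∫(-5/(t - 5)) dt.
Step 4. Evaluate the standard form [assuming t > 5]: now -5*log(t - 5) - 3*log(t - 3) - 5*log(t + 1).
Answer: -5*log(t - 5) - 3*log(t - 3) - 5*log(t + 1).


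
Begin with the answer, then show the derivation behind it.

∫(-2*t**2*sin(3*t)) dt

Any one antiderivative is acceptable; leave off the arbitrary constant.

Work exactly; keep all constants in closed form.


The answer is 2*t**2*cos(3*t)/3 - 4*t*sin(3*t)/9 - 4*cos(3*t)/27.
Step 1. Integrate ∫(-2*t**2*sin(3*t)) dt by parts with u = t**2, dv = (-2*sin(3*t)) dt, so v = 2*cos(3*t)/3: now 2*t**2*cos(3*t)/3 + ∫(-4*t*cos(3*t)/3) dt.
Step 2. Integrate ∫(-4*t*cos(3*t)/3) dt by parts with u = t, dv = (-4*cos(3*t)/3) dt, so v = -4*sin(3*t)/9: now 2*t**2*cos(3*t)/3 - 4*t*sin(3*t)/9 + ∫(4*sin(3*t)/9) dt.
Step 3. Evaluate the standard form: now 2*t**2*cos(3*t)/3 - 4*t*sin(3*t)/9 - 4*cos(3*t)/27.
Answer: 2*t**2*cos(3*t)/3 - 4*t*sin(3*t)/9 - 4*cos(3*t)/27.


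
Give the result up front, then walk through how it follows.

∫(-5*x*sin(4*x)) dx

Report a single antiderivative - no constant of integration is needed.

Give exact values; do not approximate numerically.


The answer is 5*x*cos(4*x)/4 - 5*sin(4*x)/16.
Step 1. Integrate ∫(-5*x*sin(4*x)) dx by parts with u = x, dv = (-5*sin(4*x)) dx, so v = 5*cos(4*x)/4: now 5*x*cos(4*x)/4 + ∫(-5*cos(4*x)/4) dx.
Step 2. Evaluate the standard form: now 5*x*cos(4*x)/4 - 5*sin(4*x)/16.
Answer: 5*x*cos(4*x)/4 - 5*sin(4*x)/16.


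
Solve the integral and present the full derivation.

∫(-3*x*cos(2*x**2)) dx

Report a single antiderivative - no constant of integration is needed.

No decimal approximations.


Step 1. Substitute u = x**2, turning ∫(-3*x*cos(2*x**2)) dx into ∫(-3*cos(2*u)/2) du: now ∫(-3*cos(2*u)/2) du.
Step 2. Evaluate the standard form: now -3*sin(2*u)/4.
Step 3. Substitute back u = x**2: now -3*sin(2*x**2)/4.
Answer: -3*sin(2*x**2)/4.


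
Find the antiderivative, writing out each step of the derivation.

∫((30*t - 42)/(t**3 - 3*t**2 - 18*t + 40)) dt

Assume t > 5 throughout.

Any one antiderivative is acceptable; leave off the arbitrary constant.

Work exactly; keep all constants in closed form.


Step 1. Decompose ∫((30*t - 42)/(t**3 - 3*t**2 - 18*t + 40)) dt by partial fractions, (30*t - 42)/(t**3 - 3*t**2 - 18*t + 40) = -3/(t + 4) - 1/(t - 2) + 4/(t - 5): now ∫(4/(t - 5)) dt + ∫(-1/(t - 2)) dt + ∫(-3/(t + 4)) dt.
Step 2. Evaluate the standard form [assuming t > -4]: now -3*log(t + 4) + ∫(4/(t - 5)) dt + ∫(-1/(t - 2)) dt.
Step 3. Evaluate the standard form [assuming t > 5]: now 4*log(t - 5) - 3*log(t + 4) + ∫(-1/(t - 2)) dt.
Step 4. Evaluate the standard form [assuming t > 2]: now 4*log(t - 5) - log(t - 2) - 3*log(t + 4).
Answer: 4*log(t - 5) - log(t - 2) - 3*log(t + 4).


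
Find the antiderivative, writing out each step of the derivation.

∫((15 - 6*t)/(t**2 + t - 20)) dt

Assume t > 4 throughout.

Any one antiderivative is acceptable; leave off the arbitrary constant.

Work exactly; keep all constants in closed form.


Step 1. Decompose ∫((15 - 6*t)/(t**2 + t - 20)) dt by partial fractions, (15 - 6*t)/(t**2 + t - 20) = -5/(t + 5) - 1/(t - 4): now ∫(-1/(t - 4)) dt + ∫(-5/(t + 5)) dt.
Step 2. Evaluate the standard form [assuming t > 4]: now -log(t - 4) + ∫(-5/(t + 5)) dt.
Step 3. Evaluate the standard form [assuming t > -5]: now -log(t - 4) - 5*log(t + 5).
Answer: -log(t - 4) - 5*log(t + 5).


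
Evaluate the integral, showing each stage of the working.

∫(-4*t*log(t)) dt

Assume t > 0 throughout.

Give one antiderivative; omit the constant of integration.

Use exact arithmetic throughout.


Step 1. Integrate ∫(-4*t*log(t)) dt by parts with u = log(t), dv = (-4*t) dt, so v = -2*t**2 [assuming t > 0]: now -2*t**2*log(t) + ∫(2*t) dt.
Step 2. Evaluate the standard form: now -2*t**2*log(t) + t**2.
Answer: -2*t**2*log(t) + t**2.


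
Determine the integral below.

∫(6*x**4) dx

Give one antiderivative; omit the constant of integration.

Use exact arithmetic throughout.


Answer: 6*x**5/5.


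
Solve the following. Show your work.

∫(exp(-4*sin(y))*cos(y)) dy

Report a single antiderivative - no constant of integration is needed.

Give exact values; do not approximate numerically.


Step 1. Substitute u = sin(y), turning ∫(exp(-4*sin(y))*cos(y)) dy into ∫(exp(-4*u)) du: now ∫(exp(-4*u)) du.
Step 2. Evaluate the standard form: now -exp(-4*u)/4.
Step 3. Substitute back u = sin(y): now -exp(-4*sin(y))/4.
Answer: -exp(-4*sin(y))/4.


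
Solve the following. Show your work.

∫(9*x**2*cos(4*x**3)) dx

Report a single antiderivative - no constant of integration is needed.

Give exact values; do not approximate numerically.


Step 1. Substitute u = x**3, turning ∫(9*x**2*cos(4*x**3)) dx into ∫(3*cos(4*u)) du: now ∫(3*cos(4*u)) du.
Step 2. Evaluate the standard form: now 3*sin(4*u)/4.
Step 3. Substitute back u = x**3: now 3*sin(4*x**3)/4.
Answer: 3*sin(4*x**3)/4.


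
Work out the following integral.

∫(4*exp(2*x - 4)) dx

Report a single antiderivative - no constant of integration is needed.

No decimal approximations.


Answer: 2*exp(2*x - 4).


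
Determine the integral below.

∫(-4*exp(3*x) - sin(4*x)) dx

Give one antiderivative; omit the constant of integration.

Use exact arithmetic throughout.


Answer: -4*exp(3*x)/3 + cos(4*x)/4.


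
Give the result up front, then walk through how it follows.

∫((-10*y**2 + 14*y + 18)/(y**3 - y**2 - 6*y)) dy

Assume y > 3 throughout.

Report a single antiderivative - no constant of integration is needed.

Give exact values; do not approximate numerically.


The answer is -3*log(y) - 2*log(y - 3) - 5*log(y + 2).
Step 1. Decompose ∫((-10*y**2 + 14*y + 18)/(y**3 - y**2 - 6*y)) dy by partial fractions, (-10*y**2 + 14*y + 18)/(y**3 - y**2 - 6*y) = -5/(y + 2) - 2/(y - 3) - 3/y: now ∫(-3/y) dy + ∫(-2/(y - 3)) dy + ∫(-5/(y + 2)) dy.
Step 2. Evaluate the standard form [assuming y > 0]: now -3*log(y) + ∫(-2/(y - 3)) dy + ∫(-5/(y + 2)) dy.
Step 3. Evaluate the standard form [assuming y > 3]: now -3*log(y) - 2*log(y - 3) + ∫(-5/(y + 2)) dy.
Step 4. Evaluate the standard form [assuming y > -2]: now -3*log(y) - 2*log(y - 3) - 5*log(y + 2).
Answer: -3*log(y) - 2*log(y - 3) - 5*log(y + 2).


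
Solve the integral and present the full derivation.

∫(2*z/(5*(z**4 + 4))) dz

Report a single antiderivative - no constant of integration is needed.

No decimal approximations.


Step 1. Substitute u = z**2, turning ∫(2*z/(5*(z**4 + 4))) dz into ∫(1/(5*(u**2 + 4))) du: now ∫(1/(5*(u**2 + 4))) du.
Step 2. Evaluate the standard form: now atan(u/2)/10.
Step 3. Substitute back u = z**2: now atan(z**2/2)/10.
Answer: atan(z**2/2)/10.


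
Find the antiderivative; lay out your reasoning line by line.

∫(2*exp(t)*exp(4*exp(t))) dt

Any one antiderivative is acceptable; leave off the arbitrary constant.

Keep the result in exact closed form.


Step 1. Substitute u = exp(t), turning ∫(2*exp(t)*exp(4*exp(t))) dt into ∫(2*exp(4*u)) du: now ∫(2*exp(4*u)) du.
Step 2. Evaluate the standard form: now exp(4*u)/2.
Step 3. Substitute back u = exp(t): now exp(4*exp(t))/2.
Answer: exp(4*exp(t))/2.


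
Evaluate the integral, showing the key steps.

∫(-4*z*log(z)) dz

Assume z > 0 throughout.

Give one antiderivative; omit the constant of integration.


Step 1. Integrate ∫(-4*z*log(z)) dz by parts with u = log(z), dv = (-4*z) dz, so v = -2*z**2 [assuming z > 0]: now -2*z**2*log(z) + ∫(2*z) dz.
Step 2. Evaluate the standard form: now -2*z**2*log(z) + z**2.
Answer: -2*z**2*log(z) + z**2.


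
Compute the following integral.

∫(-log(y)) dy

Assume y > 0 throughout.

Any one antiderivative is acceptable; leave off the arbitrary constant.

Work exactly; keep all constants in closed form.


Answer: -y*log(y) + y.


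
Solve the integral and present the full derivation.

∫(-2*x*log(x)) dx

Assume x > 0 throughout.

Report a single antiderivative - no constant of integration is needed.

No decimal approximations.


Step 1. Integrate ∫(-2*x*log(x)) dx by parts with u = log(x), dv = (-2*x) dx, so v = -x**2 [assuming x > 0]: now -x**2*log(x) + ∫(x) dx.
Step 2. Evaluate the standard form: now -x**2*log(x) + x**2/2.
Answer: -x**2*log(x) + x**2/2.


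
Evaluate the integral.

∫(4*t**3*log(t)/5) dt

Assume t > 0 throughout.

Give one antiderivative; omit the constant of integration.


Answer: t**4*log(t)/5 - t**4/20.


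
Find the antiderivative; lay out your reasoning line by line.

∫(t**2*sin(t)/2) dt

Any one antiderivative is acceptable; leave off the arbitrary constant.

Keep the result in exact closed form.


Step 1. Integrate ∫(t**2*sin(t)/2) dt by parts with u = t**2, dv = (sin(t)/2) dt, so v = -cos(t)/2: now -t**2*cos(t)/2 + ∫(t*cos(t)) dt.
Step 2. Integrate ∫(t*cos(t)) dt by parts with u = t, dv = (cos(t)) dt, so v = sin(t): now -t**2*cos(t)/2 + t*sin(t) + ∫(-sin(t)) dt.
Step 3. Evaluate the standard form: now -t**2*cos(t)/2 + t*sin(t) + cos(t).
Answer: -t**2*cos(t)/2 + t*sin(t) + cos(t).


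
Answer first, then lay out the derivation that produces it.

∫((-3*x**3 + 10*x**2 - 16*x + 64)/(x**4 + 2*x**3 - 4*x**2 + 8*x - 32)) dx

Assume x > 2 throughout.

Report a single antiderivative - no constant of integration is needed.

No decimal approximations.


The answer is log(x - 2) - 4*log(x + 4) - atan(x/2).
Step 1. Decompose ∫((-3*x**3 + 10*x**2 - 16*x + 64)/(x**4 + 2*x**3 - 4*x**2 + 8*x - 32)) dx by partial fractions, (-3*x**3 + 10*x**2 - 16*x + 64)/(x**4 + 2*x**3 - 4*x**2 + 8*x - 32) = -2/(x**2 + 4) - 4/(x + 4) + 1/(x - 2): now ∫(1/(x - 2)) dx + ∫(-4/(x + 4)) dx + ∫(-2/(x**2 + 4)) dx.
Step 2. Evaluate the standard form [assuming x > -4]: now -4*log(x + 4) + ∫(1/(x - 2)) dx + ∫(-2/(x**2 + 4)) dx.
Step 3. Evaluate the standard form [assuming x > 2]: now log(x - 2) - 4*log(x + 4) + ∫(-2/(x**2 + 4)) dx.
Step 4. Evaluate the standard form: now log(x - 2) - 4*log(x + 4) - atan(x/2).
Answer: log(x - 2) - 4*log(x + 4) - atan(x/2).


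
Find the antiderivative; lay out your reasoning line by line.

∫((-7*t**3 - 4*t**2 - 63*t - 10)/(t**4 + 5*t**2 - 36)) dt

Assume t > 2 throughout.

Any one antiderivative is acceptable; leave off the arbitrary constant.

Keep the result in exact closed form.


Step 1. Decompose ∫((-7*t**3 - 4*t**2 - 63*t - 10)/(t**4 + 5*t**2 - 36)) dt by partial fractions, (-7*t**3 - 4*t**2 - 63*t - 10)/(t**4 + 5*t**2 - 36) = -2/(t**2 + 9) - 3/(t + 2) - 4/(t - 2): now ∫(-4/(t - 2)) dt + ∫(-3/(t + 2)) dt + ∫(-2/(t**2 + 9)) dt.
Step 2. Evaluate the standard form [assuming t > -2]: now -3*log(t + 2) + ∫(-4/(t - 2)) dt + ∫(-2/(t**2 + 9)) dt.
Step 3. Evaluate the standard form [assuming t > 2]: now -4*log(t - 2) - 3*log(t + 2) + ∫(-2/(t**2 + 9)) dt.
Step 4. Evaluate the standard form: now -4*log(t - 2) - 3*log(t + 2) - 2*atan(t/3)/3.
Answer: -4*log(t - 2) - 3*log(t + 2) - 2*atan(t/3)/3.


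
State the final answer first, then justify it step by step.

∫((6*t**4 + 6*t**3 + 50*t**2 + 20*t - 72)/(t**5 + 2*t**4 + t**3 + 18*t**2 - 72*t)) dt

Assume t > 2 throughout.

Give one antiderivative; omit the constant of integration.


The answer is log(t) + 2*log(t - 2) + 3*log(t + 4) + 2*atan(t/3)/3.
Step 1. Decompose ∫((6*t**4 + 6*t**3 + 50*t**2 + 20*t - 72)/(t**5 + 2*t**4 + t**3 + 18*t**2 - 72*t)) dt by partial fractions, (6*t**4 + 6*t**3 + 50*t**2 + 20*t - 72)/(t**5 + 2*t**4 + t**3 + 18*t**2 - 72*t) = 2/(t**2 + 9) + 3/(t + 4) + 2/(t - 2) + 1/t: now ∫(1/t) dt + ∫(2/(t - 2)) dt + ∫(3/(t + 4)) dt + ∫(2/(t**2 + 9)) dt.
Step 2. Evaluate the standard form [assuming t > -4]: now 3*log(t + 4) + ∫(1/t) dt + ∫(2/(t - 2)) dt + ∫(2/(t**2 + 9)) dt.
Step 3. Evaluate the standard form [assuming t > 2]: now 2*log(t - 2) + 3*log(t + 4) + ∫(1/t) dt + ∫(2/(t**2 + 9)) dt.
Step 4. Evaluate the standard form [assuming t > 0]: now log(t) + 2*log(t - 2) + 3*log(t + 4) + ∫(2/(t**2 + 9)) dt.
Step 5. Evaluate the standard form: now log(t) + 2*log(t - 2) + 3*log(t + 4) + 2*atan(t/3)/3.
Answer: log(t) + 2*log(t - 2) + 3*log(t + 4) + 2*atan(t/3)/3.


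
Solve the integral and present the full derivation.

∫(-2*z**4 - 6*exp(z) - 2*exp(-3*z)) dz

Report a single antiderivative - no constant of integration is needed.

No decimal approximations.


Step 1. Rewrite: now ∫(-2*z**4) dz + ∫(-2*exp(-3*z)) dz + ∫(-6*exp(z)) dz.
Step 2. Evaluate the standard form: now -6*exp(z) + ∫(-2*z**4) dz + ∫(-2*exp(-3*z)) dz.
Step 3. Evaluate the standard form: now -6*exp(z) + ∫(-2*z**4) dz + 2*exp(-3*z)/3.
Step 4. Evaluate the standard form: now -2*z**5/5 - 6*exp(z) + 2*exp(-3*z)/3.
Answer: -2*z**5/5 - 6*exp(z) + 2*exp(-3*z)/3.


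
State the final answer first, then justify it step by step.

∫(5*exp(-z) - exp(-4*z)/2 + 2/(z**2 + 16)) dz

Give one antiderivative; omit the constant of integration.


The answer is atan(z/4)/2 - 5*exp(-z) + exp(-4*z)/8.
Step 1. Rewrite: now ∫(2/(z**2 + 16)) dz + ∫(-exp(-4*z)/2) dz + ∫(5*exp(-z)) dz.
Step 2. Evaluate the standard form: now atan(z/4)/2 + ∫(-exp(-4*z)/2) dz + ∫(5*exp(-z)) dz.
Step 3. Evaluate the standard form: now atan(z/4)/2 + ∫(5*exp(-z)) dz + exp(-4*z)/8.
Step 4. Evaluate the standard form: now atan(z/4)/2 - 5*exp(-z) + exp(-4*z)/8.
Answer: atan(z/4)/2 - 5*exp(-z) + exp(-4*z)/8.


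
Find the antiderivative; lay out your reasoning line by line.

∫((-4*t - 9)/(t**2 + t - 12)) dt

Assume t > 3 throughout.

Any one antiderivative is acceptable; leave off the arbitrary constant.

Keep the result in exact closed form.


Step 1. Decompose ∫((-4*t - 9)/(t**2 + t - 12)) dt by partial fractions, (-4*t - 9)/(t**2 + t - 12) = -1/(t + 4) - 3/(t - 3): now ∫(-3/(t - 3)) dt + ∫(-1/(t + 4)) dt.
Step 2. Evaluate the standard form [assuming t > 3]: now -3*log(t - 3) + ∫(-1/(t + 4)) dt.
Step 3. Evaluate the standard form [assuming t > -4]: now -3*log(t - 3) - log(t + 4).
Answer: -3*log(t - 3) - log(t + 4).


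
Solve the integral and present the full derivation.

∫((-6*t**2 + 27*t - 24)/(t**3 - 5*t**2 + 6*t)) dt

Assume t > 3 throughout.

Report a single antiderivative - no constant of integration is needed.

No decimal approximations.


Step 1. Decompose ∫((-6*t**2 + 27*t - 24)/(t**3 - 5*t**2 + 6*t)) dt by partial fractions, (-6*t**2 + 27*t - 24)/(t**3 - 5*t**2 + 6*t) = -3/(t - 2) + 1/(t - 3) - 4/t: now ∫(-4/t) dt + ∫(1/(t - 3)) dt + ∫(-3/(t - 2)) dt.
Step 2. Evaluate the standard form [assuming t > 0]: now -4*log(t) + ∫(1/(t - 3)) dt + ∫(-3/(t - 2)) dt.
Step 3. Evaluate the standard form [assuming t > 3]: now -4*log(t) + log(t - 3) + ∫(-3/(t - 2)) dt.
Step 4. Evaluate the standard form [assuming t > 2]: now -4*log(t) + log(t - 3) - 3*log(t - 2).
Answer: -4*log(t) + log(t - 3) - 3*log(t - 2).


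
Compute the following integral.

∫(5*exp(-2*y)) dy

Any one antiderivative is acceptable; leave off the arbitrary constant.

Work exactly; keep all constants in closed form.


Answer: -5*exp(-2*y)/2.


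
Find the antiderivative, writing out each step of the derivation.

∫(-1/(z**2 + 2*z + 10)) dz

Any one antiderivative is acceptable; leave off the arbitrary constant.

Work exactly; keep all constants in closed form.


Step 1. Substitute u = -z - 1, turning ∫(-1/(z**2 + 2*z + 10)) dz into ∫(1/(u**2 + 9)) du: now ∫(1/(u**2 + 9)) du.
Step 2. Evaluate the standard form: now atan(u/3)/3.
Step 3. Substitute back u = -z - 1: now -atan(z/3 + 1/3)/3.
Answer: -atan(z/3 + 1/3)/3.


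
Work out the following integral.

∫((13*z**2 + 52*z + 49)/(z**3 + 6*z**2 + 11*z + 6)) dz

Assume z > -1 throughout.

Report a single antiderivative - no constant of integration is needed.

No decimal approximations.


Answer: 5*log(z + 1) + 3*log(z + 2) + 5*log(z + 3).


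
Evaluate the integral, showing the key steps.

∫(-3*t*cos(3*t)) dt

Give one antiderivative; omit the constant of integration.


Step 1. Integrate ∫(-3*t*cos(3*t)) dt by parts with u = t, dv = (-3*cos(3*t)) dt, so v = -sin(3*t): now -t*sin(3*t) + ∫(sin(3*t)) dt.
Step 2. Evaluate the standard form: now -t*sin(3*t) - cos(3*t)/3.
Answer: -t*sin(3*t) - cos(3*t)/3.


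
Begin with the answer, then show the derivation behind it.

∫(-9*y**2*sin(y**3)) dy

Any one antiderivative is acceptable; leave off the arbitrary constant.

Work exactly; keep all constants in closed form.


The answer is 3*cos(y**3).
Step 1. Substitute u = y**3, turning ∫(-9*y**2*sin(y**3)) dy into ∫(-3*sin(u)) du: now ∫(-3*sin(u)) du.
Step 2. Evaluate the standard form: now 3*cos(u).
Step 3. Substitute back u = y**3: now 3*cos(y**3).
Answer: 3*cos(y**3).


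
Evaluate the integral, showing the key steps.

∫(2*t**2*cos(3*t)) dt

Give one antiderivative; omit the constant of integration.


Step 1. Integrate ∫(2*t**2*cos(3*t)) dt by parts with u = t**2, dv = (2*cos(3*t)) dt, so v = 2*sin(3*t)/3: now 2*t**2*sin(3*t)/3 + ∫(-4*t*sin(3*t)/3) dt.
Step 2. Integrate ∫(-4*t*sin(3*t)/3) dt by parts with u = t, dv = (-4*sin(3*t)/3) dt, so v = 4*cos(3*t)/9: now 2*t**2*sin(3*t)/3 + 4*t*cos(3*t)/9 + ∫(-4*cos(3*t)/9) dt.
Step 3. Evaluate the standard form: now 2*t**2*sin(3*t)/3 + 4*t*cos(3*t)/9 - 4*sin(3*t)/27.
Answer: 2*t**2*sin(3*t)/3 + 4*t*cos(3*t)/9 - 4*sin(3*t)/27.


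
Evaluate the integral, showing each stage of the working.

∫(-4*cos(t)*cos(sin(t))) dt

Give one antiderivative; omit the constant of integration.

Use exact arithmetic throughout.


Step 1. Substitute u = sin(t), turning ∫(-4*cos(t)*cos(sin(t))) dt into ∫(-4*cos(u)) du: now ∫(-4*cos(u)) du.
Step 2. Evaluate the standard form: now -4*sin(u).
Step 3. Substitute back u = sin(t): now -4*sin(sin(t)).
Answer: -4*sin(sin(t)).


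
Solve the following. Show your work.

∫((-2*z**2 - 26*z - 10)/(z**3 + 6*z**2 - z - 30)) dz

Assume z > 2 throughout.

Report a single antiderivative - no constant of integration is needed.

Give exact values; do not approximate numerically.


Step 1. Decompose ∫((-2*z**2 - 26*z - 10)/(z**3 + 6*z**2 - z - 30)) dz by partial fractions, (-2*z**2 - 26*z - 10)/(z**3 + 6*z**2 - z - 30) = 5/(z + 5) - 5/(z + 3) - 2/(z - 2): now ∫(-2/(z - 2)) dz + ∫(-5/(z + 3)) dz + ∫(5/(z + 5)) dz.
Step 2. Evaluate the standard form [assuming z > -5]: now 5*log(z + 5) + ∫(-2/(z - 2)) dz + ∫(-5/(z + 3)) dz.
Step 3. Evaluate the standard form [assuming z > 2]: now -2*log(z - 2) + 5*log(z + 5) + ∫(-5/(z + 3)) dz.
Step 4. Evaluate the standard form [assuming z > -3]: now -2*log(z - 2) - 5*log(z + 3) + 5*log(z + 5).
Answer: -2*log(z - 2) - 5*log(z + 3) + 5*log(z + 5).


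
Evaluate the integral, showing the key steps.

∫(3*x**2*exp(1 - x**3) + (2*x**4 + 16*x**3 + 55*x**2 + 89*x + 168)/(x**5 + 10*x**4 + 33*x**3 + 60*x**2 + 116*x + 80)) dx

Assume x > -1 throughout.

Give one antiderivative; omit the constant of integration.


Step 1. Rewrite: now ∫(3*x**2*exp(1 - x**3)) dx + ∫((2*x**4 + 16*x**3 + 55*x**2 + 89*x + 168)/(x**5 + 10*x**4 + 33*x**3 + 60*x**2 + 116*x + 80)) dx.
Step 2. Decompose ∫((2*x**4 + 16*x**3 + 55*x**2 + 89*x + 168)/(x**5 + 10*x**4 + 33*x**3 + 60*x**2 + 116*x + 80)) dx by partial fractions, (2*x**4 + 16*x**3 + 55*x**2 + 89*x + 168)/(x**5 + 10*x**4 + 33*x**3 + 60*x**2 + 116*x + 80) = 1/(x**2 + 4) + 3/(x + 5) - 3/(x + 4) + 2/(x + 1): now ∫(3*x**2*exp(1 - x**3)) dx + ∫(2/(x + 1)) dx + ∫(-3/(x + 4)) dx + ∫(3/(x + 5)) dx + ∫(1/(x**2 + 4)) dx.
Step 3. Evaluate the standard form [assuming x > -5]: now 3*log(x + 5) + ∫(3*x**2*exp(1 - x**3)) dx + ∫(2/(x + 1)) dx + ∫(-3/(x + 4)) dx + ∫(1/(x**2 + 4)) dx.
Step 4. Evaluate the standard form [assuming x > -1]: now 2*log(x + 1) + 3*log(x + 5) + ∫(3*x**2*exp(1 - x**3)) dx + ∫(-3/(x + 4)) dx + ∫(1/(x**2 + 4)) dx.
Step 5. Evaluate the standard form [assuming x > -4]: now 2*log(x + 1) - 3*log(x + 4) + 3*log(x + 5) + ∫(3*x**2*exp(1 - x**3)) dx + ∫(1/(x**2 + 4)) dx.
Step 6. Evaluate the standard form: now 2*log(x + 1) - 3*log(x + 4) + 3*log(x + 5) + atan(x/2)/2 + ∫(3*x**2*exp(1 - x**3)) dx.
Step 7. Substitute u = x**3 - 1, turning ∫(3*x**2*exp(1 - x**3)) dx into ∫(exp(-u)) du: now 2*log(x + 1) - 3*log(x + 4) + 3*log(x + 5) + atan(x/2)/2 + ∫(exp(-u)) du.
Step 8. Evaluate the standard form: now 2*log(x + 1) - 3*log(x + 4) + 3*log(x + 5) + atan(x/2)/2 - exp(-u).
Step 9. Substitute back u = x**3 - 1: now -exp(1 - x**3) + 2*log(x + 1) - 3*log(x + 4) + 3*log(x + 5) + atan(x/2)/2.
Answer: -exp(1 - x**3) + 2*log(x + 1) - 3*log(x + 4) + 3*log(x + 5) + atan(x/2)/2.


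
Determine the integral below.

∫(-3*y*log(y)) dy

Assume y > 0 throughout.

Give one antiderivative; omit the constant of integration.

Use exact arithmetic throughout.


Answer: -3*y**2*log(y)/2 + 3*y**2/4.


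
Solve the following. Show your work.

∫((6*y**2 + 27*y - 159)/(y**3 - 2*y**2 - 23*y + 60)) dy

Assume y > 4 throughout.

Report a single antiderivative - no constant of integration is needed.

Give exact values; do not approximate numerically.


Step 1. Decompose ∫((6*y**2 + 27*y - 159)/(y**3 - 2*y**2 - 23*y + 60)) dy by partial fractions, (6*y**2 + 27*y - 159)/(y**3 - 2*y**2 - 23*y + 60) = -2/(y + 5) + 3/(y - 3) + 5/(y - 4): now ∫(5/(y - 4)) dy + ∫(3/(y - 3)) dy + ∫(-2/(y + 5)) dy.
Step 2. Evaluate the standard form [assuming y > 3]: now 3*log(y - 3) + ∫(5/(y - 4)) dy + ∫(-2/(y + 5)) dy.
Step 3. Evaluate the standard form [assuming y > 4]: now 5*log(y - 4) + 3*log(y - 3) + ∫(-2/(y + 5)) dy.
Step 4. Evaluate the standard form [assuming y > -5]: now 5*log(y - 4) + 3*log(y - 3) - 2*log(y + 5).
Answer: 5*log(y - 4) + 3*log(y - 3) - 2*log(y + 5).


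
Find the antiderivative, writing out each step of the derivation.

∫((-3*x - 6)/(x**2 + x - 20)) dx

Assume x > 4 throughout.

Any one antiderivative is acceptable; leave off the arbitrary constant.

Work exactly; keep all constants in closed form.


Step 1. Decompose ∫((-3*x - 6)/(x**2 + x - 20)) dx by partial fractions, (-3*x - 6)/(x**2 + x - 20) = -1/(x + 5) - 2/(x - 4): now ∫(-2/(x - 4)) dx + ∫(-1/(x + 5)) dx.
Step 2. Evaluate the standard form [assuming x > 4]: now -2*log(x - 4) + ∫(-1/(x + 5)) dx.
Step 3. Evaluate the standard form [assuming x > -5]: now -2*log(x - 4) - log(x + 5).
Answer: -2*log(x - 4) - log(x + 5).


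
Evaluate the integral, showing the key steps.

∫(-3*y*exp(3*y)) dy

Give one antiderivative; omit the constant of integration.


Step 1. Integrate ∫(-3*y*exp(3*y)) dy by parts with u = y, dv = (-3*exp(3*y)) dy, so v = -exp(3*y): now -y*exp(3*y) + ∫(exp(3*y)) dy.
Step 2. Evaluate the standard form: now -y*exp(3*y) + exp(3*y)/3.
Answer: -y*exp(3*y) + exp(3*y)/3.


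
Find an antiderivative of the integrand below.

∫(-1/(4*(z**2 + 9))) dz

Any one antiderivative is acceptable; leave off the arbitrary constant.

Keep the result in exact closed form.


Answer: -atan(z/3)/12.


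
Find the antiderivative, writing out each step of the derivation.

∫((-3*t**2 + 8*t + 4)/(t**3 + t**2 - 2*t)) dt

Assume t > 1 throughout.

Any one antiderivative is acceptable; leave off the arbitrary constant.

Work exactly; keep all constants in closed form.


Step 1. Decompose ∫((-3*t**2 + 8*t + 4)/(t**3 + t**2 - 2*t)) dt by partial fractions, (-3*t**2 + 8*t + 4)/(t**3 + t**2 - 2*t) = -4/(t + 2) + 3/(t - 1) - 2/t: now ∫(-2/t) dt + ∫(3/(t - 1)) dt + ∫(-4/(t + 2)) dt.
Step 2. Evaluate the standard form [assuming t > 0]: now -2*log(t) + ∫(3/(t - 1)) dt + ∫(-4/(t + 2)) dt.
Step 3. Evaluate the standard form [assuming t > -2]: now -2*log(t) - 4*log(t + 2) + ∫(3/(t - 1)) dt.
Step 4. Evaluate the standard form [assuming t > 1]: now -2*log(t) + 3*log(t - 1) - 4*log(t + 2).
Answer: -2*log(t) + 3*log(t - 1) - 4*log(t + 2).


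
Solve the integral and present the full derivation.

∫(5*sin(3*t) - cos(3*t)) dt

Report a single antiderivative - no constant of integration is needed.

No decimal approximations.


Step 1. Rewrite: now ∫(5*sin(3*t)) dt + ∫(-cos(3*t)) dt.
Step 2. Evaluate the standard form: now -sin(3*t)/3 + ∫(5*sin(3*t)) dt.
Step 3. Evaluate the standard form: now -sin(3*t)/3 - 5*cos(3*t)/3.
Answer: -sin(3*t)/3 - 5*cos(3*t)/3.


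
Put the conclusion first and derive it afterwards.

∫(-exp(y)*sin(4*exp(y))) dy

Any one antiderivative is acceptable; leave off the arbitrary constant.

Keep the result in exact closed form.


The answer is cos(4*exp(y))/4.
Step 1. Substitute u = exp(y), turning ∫(-exp(y)*sin(4*exp(y))) dy into ∫(-sin(4*u)) du: now ∫(-sin(4*u)) du.
Step 2. Evaluate the standard form: now cos(4*u)/4.
Step 3. Substitute back u = exp(y): now cos(4*exp(y))/4.
Answer: cos(4*exp(y))/4.


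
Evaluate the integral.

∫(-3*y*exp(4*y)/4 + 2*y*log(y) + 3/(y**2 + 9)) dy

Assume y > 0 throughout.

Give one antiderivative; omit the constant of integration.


Answer: y**2*log(y) - y**2/2 - 3*y*exp(4*y)/16 + 3*exp(4*y)/64 + atan(y/3).


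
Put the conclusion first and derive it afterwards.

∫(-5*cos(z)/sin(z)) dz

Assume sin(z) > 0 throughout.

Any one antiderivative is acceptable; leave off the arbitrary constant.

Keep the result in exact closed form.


The answer is -5*log(sin(z)).
Step 1. Substitute u = sin(z), turning ∫(-5*cos(z)/sin(z)) dz into ∫(-5/u) du: now ∫(-5/u) du.
Step 2. Evaluate the standard form [assuming u > 0]: now -5*log(u).
Step 3. Substitute back u = sin(z): now -5*log(sin(z)).
Answer: -5*log(sin(z)).


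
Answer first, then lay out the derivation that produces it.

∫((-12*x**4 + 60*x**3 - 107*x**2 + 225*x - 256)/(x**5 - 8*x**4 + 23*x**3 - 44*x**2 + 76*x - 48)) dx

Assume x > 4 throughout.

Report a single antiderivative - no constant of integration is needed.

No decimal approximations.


The answer is -5*log(x - 4) - 4*log(x - 3) - 3*log(x - 1) - atan(x/2)/2.
Step 1. Decompose ∫((-12*x**4 + 60*x**3 - 107*x**2 + 225*x - 256)/(x**5 - 8*x**4 + 23*x**3 - 44*x**2 + 76*x - 48)) dx by partial fractions, (-12*x**4 + 60*x**3 - 107*x**2 + 225*x - 256)/(x**5 - 8*x**4 + 23*x**3 - 44*x**2 + 76*x - 48) = -1/(x**2 + 4) - 3/(x - 1) - 4/(x - 3) - 5/(x - 4): now ∫(-5/(x - 4)) dx + ∫(-4/(x - 3)) dx + ∫(-3/(x - 1)) dx + ∫(-1/(x**2 + 4)) dx.
Step 2. Evaluate the standard form [assuming x > 3]: now -4*log(x - 3) + ∫(-5/(x - 4)) dx + ∫(-3/(x - 1)) dx + ∫(-1/(x**2 + 4)) dx.
Step 3. Evaluate the standard form [assuming x > 1]: now -4*log(x - 3) - 3*log(x - 1) + ∫(-5/(x - 4)) dx + ∫(-1/(x**2 + 4)) dx.
Step 4. Evaluate the standard form [assuming x > 4]: now -5*log(x - 4) - 4*log(x - 3) - 3*log(x - 1) + ∫(-1/(x**2 + 4)) dx.
Step 5. Evaluate the standard form: now -5*log(x - 4) - 4*log(x - 3) - 3*log(x - 1) - atan(x/2)/2.
Answer: -5*log(x - 4) - 4*log(x - 3) - 3*log(x - 1) - atan(x/2)/2.


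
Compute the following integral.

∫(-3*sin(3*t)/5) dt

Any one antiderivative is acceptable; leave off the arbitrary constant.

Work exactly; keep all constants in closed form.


Answer: cos(3*t)/5.


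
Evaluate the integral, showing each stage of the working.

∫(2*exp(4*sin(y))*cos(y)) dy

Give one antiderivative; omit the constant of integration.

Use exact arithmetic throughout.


Step 1. Substitute u = sin(y), turning ∫(2*exp(4*sin(y))*cos(y)) dy into ∫(2*exp(4*u)) du: now ∫(2*exp(4*u)) du.
Step 2. Evaluate the standard form: now exp(4*u)/2.
Step 3. Substitute back u = sin(y): now exp(4*sin(y))/2.
Answer: exp(4*sin(y))/2.


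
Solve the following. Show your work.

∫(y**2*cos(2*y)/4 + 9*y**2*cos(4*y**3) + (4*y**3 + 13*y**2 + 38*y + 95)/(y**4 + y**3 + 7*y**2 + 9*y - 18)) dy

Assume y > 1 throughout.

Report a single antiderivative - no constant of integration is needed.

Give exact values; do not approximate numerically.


Step 1. Rewrite: now ∫(y**2*cos(2*y)/4) dy + ∫(9*y**2*cos(4*y**3)) dy + ∫((4*y**3 + 13*y**2 + 38*y + 95)/(y**4 + y**3 + 7*y**2 + 9*y - 18)) dy.
Step 2. Substitute u = y**3, turning ∫(9*y**2*cos(4*y**3)) dy into ∫(3*cos(4*u)) du: now ∫(y**2*cos(2*y)/4) dy + ∫((4*y**3 + 13*y**2 + 38*y + 95)/(y**4 + y**3 + 7*y**2 + 9*y - 18)) dy + ∫(3*cos(4*u)) du.
Step 3. Evaluate the standard form: now 3*sin(4*u)/4 + ∫(y**2*cos(2*y)/4) dy + ∫((4*y**3 + 13*y**2 + 38*y + 95)/(y**4 + y**3 + 7*y**2 + 9*y - 18)) dy.
Step 4. Substitute back u = y**3: now 3*sin(4*y**3)/4 + ∫(y**2*cos(2*y)/4) dy + ∫((4*y**3 + 13*y**2 + 38*y + 95)/(y**4 + y**3 + 7*y**2 + 9*y - 18)) dy.
Step 5. Decompose ∫((4*y**3 + 13*y**2 + 38*y + 95)/(y**4 + y**3 + 7*y**2 + 9*y - 18)) dy by partial fractions, (4*y**3 + 13*y**2 + 38*y + 95)/(y**4 + y**3 + 7*y**2 + 9*y - 18) = 2/(y**2 + 9) - 1/(y + 2) + 5/(y - 1): now 3*sin(4*y**3)/4 + ∫(y**2*cos(2*y)/4) dy + ∫(5/(y - 1)) dy + ∫(-1/(y + 2)) dy + ∫(2/(y**2 + 9)) dy.
Step 6. Evaluate the standard form [assuming y > 1]: now 5*log(y - 1) + 3*sin(4*y**3)/4 + ∫(y**2*cos(2*y)/4) dy + ∫(-1/(y + 2)) dy + ∫(2/(y**2 + 9)) dy.
Step 7. Evaluate the standard form [assuming y > -2]: now 5*log(y - 1) - log(y + 2) + 3*sin(4*y**3)/4 + ∫(y**2*cos(2*y)/4) dy + ∫(2/(y**2 + 9)) dy.
Step 8. Evaluate the standard form: now 5*log(y - 1) - log(y + 2) + 3*sin(4*y**3)/4 + 2*atan(y/3)/3 + ∫(y**2*cos(2*y)/4) dy.
Step 9. Integrate ∫(y**2*cos(2*y)/4) dy by parts with u = y**2, dv = (cos(2*y)/4) dy, so v = sin(2*y)/8: now y**2*sin(2*y)/8 + 5*log(y - 1) - log(y + 2) + 3*sin(4*y**3)/4 + 2*atan(y/3)/3 + ∫(-y*sin(2*y)/4) dy.
Step 10. Integrate ∫(-y*sin(2*y)/4) dy by parts with u = y, dv = (-sin(2*y)/4) dy, so v = cos(2*y)/8: now y**2*sin(2*y)/8 + y*cos(2*y)/8 + 5*log(y - 1) - log(y + 2) + 3*sin(4*y**3)/4 + 2*atan(y/3)/3 + ∫(-cos(2*y)/8) dy.
Step 11. Evaluate the standard form: now y**2*sin(2*y)/8 + y*cos(2*y)/8 + 5*log(y - 1) - log(y + 2) - sin(2*y)/16 + 3*sin(4*y**3)/4 + 2*atan(y/3)/3.
Answer: y**2*sin(2*y)/8 + y*cos(2*y)/8 + 5*log(y - 1) - log(y + 2) - sin(2*y)/16 + 3*sin(4*y**3)/4 + 2*atan(y/3)/3.


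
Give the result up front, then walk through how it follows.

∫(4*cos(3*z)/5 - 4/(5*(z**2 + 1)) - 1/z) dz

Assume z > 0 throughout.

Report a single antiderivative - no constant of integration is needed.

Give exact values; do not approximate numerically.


The answer is -log(z) + 4*sin(3*z)/15 - 4*atan(z)/5.
Step 1. Rewrite: now ∫(-1/z) dz + ∫(-4/(5*(z**2 + 1))) dz + ∫(4*cos(3*z)/5) dz.
Step 2. Evaluate the standard form [assuming z > 0]: now -log(z) + ∫(-4/(5*(z**2 + 1))) dz + ∫(4*cos(3*z)/5) dz.
Step 3. Evaluate the standard form: now -log(z) - 4*atan(z)/5 + ∫(4*cos(3*z)/5) dz.
Step 4. Evaluate the standard form: now -log(z) + 4*sin(3*z)/15 - 4*atan(z)/5.
Answer: -log(z) + 4*sin(3*z)/15 - 4*atan(z)/5.


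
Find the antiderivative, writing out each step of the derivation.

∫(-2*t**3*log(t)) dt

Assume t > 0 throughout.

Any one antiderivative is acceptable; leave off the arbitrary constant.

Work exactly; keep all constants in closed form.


Step 1. Integrate ∫(-2*t**3*log(t)) dt by parts with u = log(t), dv = (-2*t**3) dt, so v = -t**4/2 [assuming t > 0]: now -t**4*log(t)/2 + ∫(t**3/2) dt.
Step 2. Evaluate the standard form: now -t**4*log(t)/2 + t**4/8.
Answer: -t**4*log(t)/2 + t**4/8.


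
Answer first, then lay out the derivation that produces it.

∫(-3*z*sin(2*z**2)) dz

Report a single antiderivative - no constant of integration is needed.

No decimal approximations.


The answer is 3*cos(2*z**2)/4.
Step 1. Substitute u = z**2, turning ∫(-3*z*sin(2*z**2)) dz into ∫(-3*sin(2*u)/2) du: now ∫(-3*sin(2*u)/2) du.
Step 2. Evaluate the standard form: now 3*cos(2*u)/4.
Step 3. Substitute back u = z**2: now 3*cos(2*z**2)/4.
Answer: 3*cos(2*z**2)/4.


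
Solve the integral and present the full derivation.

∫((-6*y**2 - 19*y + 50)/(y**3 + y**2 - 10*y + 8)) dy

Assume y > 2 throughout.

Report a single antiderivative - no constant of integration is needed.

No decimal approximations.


Step 1. Decompose ∫((-6*y**2 - 19*y + 50)/(y**3 + y**2 - 10*y + 8)) dy by partial fractions, (-6*y**2 - 19*y + 50)/(y**3 + y**2 - 10*y + 8) = 1/(y + 4) - 5/(y - 1) - 2/(y - 2): now ∫(-2/(y - 2)) dy + ∫(-5/(y - 1)) dy + ∫(1/(y + 4)) dy.
Step 2. Evaluate the standard form [assuming y > -4]: now log(y + 4) + ∫(-2/(y - 2)) dy + ∫(-5/(y - 1)) dy.
Step 3. Evaluate the standard form [assuming y > 1]: now -5*log(y - 1) + log(y + 4) + ∫(-2/(y - 2)) dy.
Step 4. Evaluate the standard form [assuming y > 2]: now -2*log(y - 2) - 5*log(y - 1) + log(y + 4).
Answer: -2*log(y - 2) - 5*log(y - 1) + log(y + 4).


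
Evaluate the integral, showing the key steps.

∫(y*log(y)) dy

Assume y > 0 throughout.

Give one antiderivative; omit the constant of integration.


Step 1. Integrate ∫(y*log(y)) dy by parts with u = log(y), dv = (y) dy, so v = y**2/2 [assuming y > 0]: now y**2*log(y)/2 + ∫(-y/2) dy.
Step 2. Evaluate the standard form: now y**2*log(y)/2 - y**2/4.
Answer: y**2*log(y)/2 - y**2/4.


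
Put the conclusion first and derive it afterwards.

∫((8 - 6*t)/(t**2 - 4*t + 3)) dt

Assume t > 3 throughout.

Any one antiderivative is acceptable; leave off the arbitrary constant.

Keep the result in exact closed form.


The answer is -5*log(t - 3) - log(t - 1).
Step 1. Decompose ∫((8 - 6*t)/(t**2 - 4*t + 3)) dt by partial fractions, (8 - 6*t)/(t**2 - 4*t + 3) = -1/(t - 1) - 5/(t - 3): now ∫(-5/(t - 3)) dt + ∫(-1/(t - 1)) dt.
Step 2. Evaluate the standard form [assuming t > 1]: now -log(t - 1) + ∫(-5/(t - 3)) dt.
Step 3. Evaluate the standard form [assuming t > 3]: now -5*log(t - 3) - log(t - 1).
Answer: -5*log(t - 3) - log(t - 1).


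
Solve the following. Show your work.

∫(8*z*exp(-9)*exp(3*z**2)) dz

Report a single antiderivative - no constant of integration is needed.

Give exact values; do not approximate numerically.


Step 1. Substitute u = z**2 - 3, turning ∫(8*z*exp(-9)*exp(3*z**2)) dz into ∫(4*exp(3*u)) du: now ∫(4*exp(3*u)) du.
Step 2. Evaluate the standard form: now 4*exp(3*u)/3.
Step 3. Substitute back u = z**2 - 3: now 4*exp(3*z**2 - 9)/3.
Answer: 4*exp(3*z**2 - 9)/3.


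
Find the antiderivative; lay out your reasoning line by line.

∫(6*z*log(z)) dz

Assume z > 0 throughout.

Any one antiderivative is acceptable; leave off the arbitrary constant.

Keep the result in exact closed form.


Step 1. Integrate ∫(6*z*log(z)) dz by parts with u = log(z), dv = (6*z) dz, so v = 3*z**2 [assuming z > 0]: now 3*z**2*log(z) + ∫(-3*z) dz.
Step 2. Evaluate the standard form: now 3*z**2*log(z) - 3*z**2/2.
Answer: 3*z**2*log(z) - 3*z**2/2.


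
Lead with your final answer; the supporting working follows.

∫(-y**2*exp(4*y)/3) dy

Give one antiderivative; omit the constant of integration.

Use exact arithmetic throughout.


The answer is -y**2*exp(4*y)/12 + y*exp(4*y)/24 - exp(4*y)/96.
Step 1. Integrate ∫(-y**2*exp(4*y)/3) dy by parts with u = y**2, dv = (-exp(4*y)/3) dy, so v = -exp(4*y)/12: now -y**2*exp(4*y)/12 + ∫(y*exp(4*y)/6) dy.
Step 2. Integrate ∫(y*exp(4*y)/6) dy by parts with u = y, dv = (exp(4*y)/6) dy, so v = exp(4*y)/24: now -y**2*exp(4*y)/12 + y*exp(4*y)/24 + ∫(-exp(4*y)/24) dy.
Step 3. Evaluate the standard form: now -y**2*exp(4*y)/12 + y*exp(4*y)/24 - exp(4*y)/96.
Answer: -y**2*exp(4*y)/12 + y*exp(4*y)/24 - exp(4*y)/96.


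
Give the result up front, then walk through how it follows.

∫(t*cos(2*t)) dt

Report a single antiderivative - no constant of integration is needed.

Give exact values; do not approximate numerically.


The answer is t*sin(2*t)/2 + cos(2*t)/4.
Step 1. Integrate ∫(t*cos(2*t)) dt by parts with u = t, dv = (cos(2*t)) dt, so v = sin(2*t)/2: now t*sin(2*t)/2 + ∫(-sin(2*t)/2) dt.
Step 2. Evaluate the standard form: now t*sin(2*t)/2 + cos(2*t)/4.
Answer: t*sin(2*t)/2 + cos(2*t)/4.


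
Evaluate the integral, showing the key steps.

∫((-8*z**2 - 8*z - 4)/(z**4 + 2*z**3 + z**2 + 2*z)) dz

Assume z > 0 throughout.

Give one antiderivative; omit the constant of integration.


Step 1. Decompose ∫((-8*z**2 - 8*z - 4)/(z**4 + 2*z**3 + z**2 + 2*z)) dz by partial fractions, (-8*z**2 - 8*z - 4)/(z**4 + 2*z**3 + z**2 + 2*z) = -4/(z**2 + 1) + 2/(z + 2) - 2/z: now ∫(-2/z) dz + ∫(2/(z + 2)) dz + ∫(-4/(z**2 + 1)) dz.
Step 2. Evaluate the standard form [assuming z > 0]: now -2*log(z) + ∫(2/(z + 2)) dz + ∫(-4/(z**2 + 1)) dz.
Step 3. Evaluate the standard form [assuming z > -2]: now -2*log(z) + 2*log(z + 2) + ∫(-4/(z**2 + 1)) dz.
Step 4. Evaluate the standard form: now -2*log(z) + 2*log(z + 2) - 4*atan(z).
Answer: -2*log(z) + 2*log(z + 2) - 4*atan(z).


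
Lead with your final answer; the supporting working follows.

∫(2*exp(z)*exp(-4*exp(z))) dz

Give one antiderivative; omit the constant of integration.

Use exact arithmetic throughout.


The answer is -exp(-4*exp(z))/2.
Step 1. Substitute u = exp(z), turning ∫(2*exp(z)*exp(-4*exp(z))) dz into ∫(2*exp(-4*u)) du: now ∫(2*exp(-4*u)) du.
Step 2. Evaluate the standard form: now -exp(-4*u)/2.
Step 3. Substitute back u = exp(z): now -exp(-4*exp(z))/2.
Answer: -exp(-4*exp(z))/2.


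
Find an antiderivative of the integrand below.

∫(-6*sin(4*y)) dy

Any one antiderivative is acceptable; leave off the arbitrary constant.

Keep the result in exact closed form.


Answer: 3*cos(4*y)/2.


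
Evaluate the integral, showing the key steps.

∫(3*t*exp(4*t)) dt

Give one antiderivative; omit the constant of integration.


Step 1. Integrate ∫(3*t*exp(4*t)) dt by parts with u = t, dv = (3*exp(4*t)) dt, so v = 3*exp(4*t)/4: now 3*t*exp(4*t)/4 + ∫(-3*exp(4*t)/4) dt.
Step 2. Evaluate the standard form: now 3*t*exp(4*t)/4 - 3*exp(4*t)/16.
Answer: 3*t*exp(4*t)/4 - 3*exp(4*t)/16.


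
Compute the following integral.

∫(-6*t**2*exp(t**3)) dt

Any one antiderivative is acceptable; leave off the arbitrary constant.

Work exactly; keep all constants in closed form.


Answer: -2*exp(t**3).


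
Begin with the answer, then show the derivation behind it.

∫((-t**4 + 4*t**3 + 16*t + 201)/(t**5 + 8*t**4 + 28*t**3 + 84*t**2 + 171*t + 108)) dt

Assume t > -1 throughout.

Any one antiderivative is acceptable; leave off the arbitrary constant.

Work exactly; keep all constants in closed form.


The answer is 3*log(t + 1) + log(t + 3) - 5*log(t + 4) - 2*atan(t/3)/3.
Step 1. Decompose ∫((-t**4 + 4*t**3 + 16*t + 201)/(t**5 + 8*t**4 + 28*t**3 + 84*t**2 + 171*t + 108)) dt by partial fractions, (-t**4 + 4*t**3 + 16*t + 201)/(t**5 + 8*t**4 + 28*t**3 + 84*t**2 + 171*t + 108) = -2/(t**2 + 9) - 5/(t + 4) + 1/(t + 3) + 3/(t + 1): now ∫(3/(t + 1)) dt + ∫(1/(t + 3)) dt + ∫(-5/(t + 4)) dt + ∫(-2/(t**2 + 9)) dt.
Step 2. Evaluate the standard form [assuming t > -1]: now 3*log(t + 1) + ∫(1/(t + 3)) dt + ∫(-5/(t + 4)) dt + ∫(-2/(t**2 + 9)) dt.
Step 3. Evaluate the standard form [assuming t > -4]: now 3*log(t + 1) - 5*log(t + 4) + ∫(1/(t + 3)) dt + ∫(-2/(t**2 + 9)) dt.
Step 4. Evaluate the standard form [assuming t > -3]: now 3*log(t + 1) + log(t + 3) - 5*log(t + 4) + ∫(-2/(t**2 + 9)) dt.
Step 5. Evaluate the standard form: now 3*log(t + 1) + log(t + 3) - 5*log(t + 4) - 2*atan(t/3)/3.
Answer: 3*log(t + 1) + log(t + 3) - 5*log(t + 4) - 2*atan(t/3)/3.
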